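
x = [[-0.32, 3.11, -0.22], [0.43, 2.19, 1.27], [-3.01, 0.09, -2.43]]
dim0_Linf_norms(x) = [3.01, 3.11, 2.43]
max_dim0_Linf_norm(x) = 3.11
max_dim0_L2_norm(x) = 3.8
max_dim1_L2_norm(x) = 3.87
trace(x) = -0.56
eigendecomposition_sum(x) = [[(-0.78+0j),(0.44-0j),(-0.74+0j)], [0.61-0.00j,-0.35+0.00j,(0.58-0j)], [(-2.42+0j),1.38-0.00j,(-2.3+0j)]] + [[0.23+0.98j, (1.33-2.79j), 0.26-1.02j],[(-0.09+0.55j), 1.27-1.15j, (0.35-0.46j)],[-0.30-0.70j, -0.64+2.25j, -0.07+0.79j]] + [[(0.23-0.98j), (1.33+2.79j), (0.26+1.02j)], [(-0.09-0.55j), 1.27+1.15j, 0.35+0.46j], [(-0.3+0.7j), -0.64-2.25j, -0.07-0.79j]]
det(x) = -8.36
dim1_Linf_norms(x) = [3.11, 2.19, 3.01]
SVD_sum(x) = [[0.6, 0.38, 0.59], [1.3, 0.81, 1.27], [-2.27, -1.42, -2.22]] + [[-1.12, 2.70, -0.58], [-0.59, 1.43, -0.31], [-0.64, 1.53, -0.33]] + [[0.2, 0.03, -0.23], [-0.27, -0.05, 0.31], [-0.1, -0.02, 0.12]]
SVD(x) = [[-0.22, -0.79, 0.57], [-0.48, -0.42, -0.77], [0.85, -0.45, -0.29]] @ diag([4.109744166025223, 3.7694572010962304, 0.5395324818075494]) @ [[-0.65, -0.41, -0.64], [0.38, -0.91, 0.19], [0.66, 0.11, -0.75]]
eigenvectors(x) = [[(0.3+0j), -0.73+0.00j, -0.73-0.00j],  [-0.23+0.00j, (-0.37-0.15j), (-0.37+0.15j)],  [0.93+0.00j, (0.55-0.09j), 0.55+0.09j]]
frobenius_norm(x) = 5.60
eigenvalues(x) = [(-3.42+0j), (1.43+0.63j), (1.43-0.63j)]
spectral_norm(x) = 4.11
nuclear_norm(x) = 8.42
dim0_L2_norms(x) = [3.06, 3.8, 2.75]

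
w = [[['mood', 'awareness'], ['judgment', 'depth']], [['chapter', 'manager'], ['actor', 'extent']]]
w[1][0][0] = 'chapter'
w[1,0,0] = 'chapter'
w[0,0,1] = 'awareness'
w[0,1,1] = 'depth'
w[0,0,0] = 'mood'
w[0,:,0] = ['mood', 'judgment']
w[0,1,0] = 'judgment'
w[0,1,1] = 'depth'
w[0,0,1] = 'awareness'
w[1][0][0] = 'chapter'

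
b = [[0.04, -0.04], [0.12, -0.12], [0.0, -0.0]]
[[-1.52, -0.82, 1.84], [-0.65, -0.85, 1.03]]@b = [[-0.16, 0.16],[-0.13, 0.13]]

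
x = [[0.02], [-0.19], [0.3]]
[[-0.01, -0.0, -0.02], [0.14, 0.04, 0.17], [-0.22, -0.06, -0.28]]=x@ [[-0.72, -0.2, -0.92]]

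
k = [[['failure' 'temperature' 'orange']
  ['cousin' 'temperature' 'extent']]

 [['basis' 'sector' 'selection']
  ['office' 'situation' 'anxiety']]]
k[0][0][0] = 'failure'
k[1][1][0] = 'office'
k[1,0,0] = 'basis'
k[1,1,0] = 'office'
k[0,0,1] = 'temperature'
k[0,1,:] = ['cousin', 'temperature', 'extent']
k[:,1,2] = ['extent', 'anxiety']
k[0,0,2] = 'orange'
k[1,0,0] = 'basis'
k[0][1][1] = 'temperature'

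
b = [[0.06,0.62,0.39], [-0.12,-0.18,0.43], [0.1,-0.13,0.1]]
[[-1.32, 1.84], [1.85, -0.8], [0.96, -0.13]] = b@[[1.28, 2.35], [-4.11, 2.77], [2.94, -0.05]]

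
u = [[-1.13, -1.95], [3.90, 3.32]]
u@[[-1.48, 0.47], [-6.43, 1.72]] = [[14.21, -3.89], [-27.12, 7.54]]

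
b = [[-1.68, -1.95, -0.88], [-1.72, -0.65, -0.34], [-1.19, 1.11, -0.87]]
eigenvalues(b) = [-3.2, 0.95, -0.95]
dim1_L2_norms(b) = [2.72, 1.87, 1.85]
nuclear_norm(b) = 5.60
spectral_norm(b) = 3.25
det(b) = 2.91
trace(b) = -3.20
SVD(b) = [[-0.81, 0.34, 0.48], [-0.55, -0.17, -0.82], [-0.19, -0.93, 0.33]] @ diag([3.253558167227823, 1.8672141249609262, 0.4782997637586017]) @ [[0.78, 0.53, 0.33], [0.44, -0.84, 0.3], [0.44, -0.09, -0.89]]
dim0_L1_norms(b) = [4.59, 3.71, 2.09]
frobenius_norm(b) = 3.78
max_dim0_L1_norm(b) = 4.59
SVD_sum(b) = [[-2.06, -1.4, -0.87], [-1.41, -0.96, -0.59], [-0.49, -0.33, -0.21]] + [[0.28, -0.53, 0.19], [-0.14, 0.27, -0.1], [-0.77, 1.46, -0.52]] + [[0.1, -0.02, -0.21],[-0.17, 0.04, 0.35],[0.07, -0.01, -0.14]]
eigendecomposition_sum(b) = [[-2.17, -1.22, -1.0], [-1.51, -0.85, -0.7], [-0.39, -0.22, -0.18]] + [[0.40, -0.55, -0.09],[-0.33, 0.45, 0.07],[-0.46, 0.63, 0.1]] + [[0.09, -0.18, 0.21], [0.12, -0.25, 0.28], [-0.34, 0.7, -0.80]]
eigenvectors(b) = [[-0.81, -0.58, -0.24], [-0.57, 0.48, -0.32], [-0.14, 0.67, 0.92]]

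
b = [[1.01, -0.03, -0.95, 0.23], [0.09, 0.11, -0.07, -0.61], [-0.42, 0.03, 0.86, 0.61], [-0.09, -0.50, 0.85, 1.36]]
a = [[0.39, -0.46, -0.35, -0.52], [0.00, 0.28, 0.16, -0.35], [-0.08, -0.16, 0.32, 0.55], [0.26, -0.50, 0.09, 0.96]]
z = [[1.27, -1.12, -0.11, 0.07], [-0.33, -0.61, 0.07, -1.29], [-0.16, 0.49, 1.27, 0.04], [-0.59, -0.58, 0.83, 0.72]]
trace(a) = 1.95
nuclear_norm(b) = 3.95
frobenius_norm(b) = 2.55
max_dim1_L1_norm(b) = 2.8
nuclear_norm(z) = 5.76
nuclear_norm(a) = 2.60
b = a @ z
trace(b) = 3.34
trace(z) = 2.65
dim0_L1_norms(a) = [0.73, 1.4, 0.92, 2.38]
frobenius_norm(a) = 1.63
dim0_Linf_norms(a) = [0.39, 0.5, 0.35, 0.96]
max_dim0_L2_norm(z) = 1.52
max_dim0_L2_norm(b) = 1.63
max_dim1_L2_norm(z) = 1.7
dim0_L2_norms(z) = [1.45, 1.48, 1.52, 1.48]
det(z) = -3.73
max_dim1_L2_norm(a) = 1.12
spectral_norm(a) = 1.36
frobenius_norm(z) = 2.97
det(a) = 0.04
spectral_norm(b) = 2.13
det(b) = -0.15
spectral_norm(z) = 1.92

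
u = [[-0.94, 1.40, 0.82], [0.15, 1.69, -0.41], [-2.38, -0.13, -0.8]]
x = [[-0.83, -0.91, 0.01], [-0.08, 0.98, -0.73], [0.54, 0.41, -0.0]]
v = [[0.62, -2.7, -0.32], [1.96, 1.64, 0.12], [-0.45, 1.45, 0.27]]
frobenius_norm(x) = 1.86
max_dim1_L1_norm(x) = 1.79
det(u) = 6.14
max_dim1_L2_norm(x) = 1.23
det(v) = 0.60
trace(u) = -0.05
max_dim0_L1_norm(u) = 3.47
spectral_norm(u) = 2.64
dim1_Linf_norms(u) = [1.4, 1.69, 2.38]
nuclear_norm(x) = 2.60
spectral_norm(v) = 3.51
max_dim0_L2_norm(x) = 1.4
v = x @ u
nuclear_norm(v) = 5.68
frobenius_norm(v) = 4.09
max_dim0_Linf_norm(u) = 2.38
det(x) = 0.10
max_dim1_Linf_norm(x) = 0.98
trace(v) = 2.53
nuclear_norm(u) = 5.89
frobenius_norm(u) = 3.59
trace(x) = 0.15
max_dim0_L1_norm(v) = 5.79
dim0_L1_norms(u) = [3.47, 3.22, 2.03]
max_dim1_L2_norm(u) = 2.51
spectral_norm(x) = 1.63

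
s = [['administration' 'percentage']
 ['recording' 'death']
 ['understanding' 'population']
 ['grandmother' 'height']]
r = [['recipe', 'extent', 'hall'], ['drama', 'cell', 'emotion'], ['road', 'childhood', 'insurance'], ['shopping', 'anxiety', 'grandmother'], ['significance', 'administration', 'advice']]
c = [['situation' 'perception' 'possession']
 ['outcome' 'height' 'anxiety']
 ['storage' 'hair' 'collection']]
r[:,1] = ['extent', 'cell', 'childhood', 'anxiety', 'administration']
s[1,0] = 'recording'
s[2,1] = 'population'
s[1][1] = 'death'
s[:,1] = ['percentage', 'death', 'population', 'height']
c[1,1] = 'height'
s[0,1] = 'percentage'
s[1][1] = 'death'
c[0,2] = 'possession'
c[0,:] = ['situation', 'perception', 'possession']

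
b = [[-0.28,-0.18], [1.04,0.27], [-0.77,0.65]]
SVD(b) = [[-0.19, 0.3], [0.75, -0.57], [-0.64, -0.76]] @ diag([1.3326160485507519, 0.710517042121426]) @ [[0.99, -0.13], [-0.13, -0.99]]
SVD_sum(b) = [[-0.25, 0.03], [0.99, -0.13], [-0.84, 0.11]] + [[-0.03, -0.21], [0.05, 0.4], [0.07, 0.54]]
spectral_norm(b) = 1.33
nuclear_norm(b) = 2.04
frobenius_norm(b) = 1.51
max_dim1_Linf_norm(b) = 1.04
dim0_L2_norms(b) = [1.32, 0.73]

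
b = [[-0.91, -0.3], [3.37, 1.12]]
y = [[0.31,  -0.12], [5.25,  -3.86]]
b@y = [[-1.86,  1.27], [6.92,  -4.73]]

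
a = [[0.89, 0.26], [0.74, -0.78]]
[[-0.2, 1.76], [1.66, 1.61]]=a @ [[0.31,2.02], [-1.83,-0.15]]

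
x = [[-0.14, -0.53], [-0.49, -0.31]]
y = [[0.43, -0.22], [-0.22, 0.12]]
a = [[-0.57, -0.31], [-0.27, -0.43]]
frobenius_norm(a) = 0.82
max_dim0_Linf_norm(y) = 0.43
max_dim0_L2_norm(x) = 0.61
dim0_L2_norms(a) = [0.63, 0.53]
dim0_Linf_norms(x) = [0.49, 0.53]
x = a + y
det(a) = 0.16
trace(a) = -1.00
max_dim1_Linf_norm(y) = 0.43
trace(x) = -0.45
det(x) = -0.22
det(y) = 0.00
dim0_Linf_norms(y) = [0.43, 0.22]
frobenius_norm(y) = 0.54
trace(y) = 0.55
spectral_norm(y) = 0.54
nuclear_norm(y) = 0.55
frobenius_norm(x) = 0.80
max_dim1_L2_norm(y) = 0.48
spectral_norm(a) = 0.80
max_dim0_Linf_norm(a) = 0.57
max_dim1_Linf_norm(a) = 0.57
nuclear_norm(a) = 1.00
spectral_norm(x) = 0.74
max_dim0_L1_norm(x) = 0.84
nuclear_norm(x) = 1.03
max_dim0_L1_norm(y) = 0.65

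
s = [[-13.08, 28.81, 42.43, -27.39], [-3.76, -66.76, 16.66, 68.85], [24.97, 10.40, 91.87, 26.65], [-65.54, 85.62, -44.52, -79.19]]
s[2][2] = 91.87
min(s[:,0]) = -65.54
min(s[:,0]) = -65.54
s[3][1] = 85.62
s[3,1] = 85.62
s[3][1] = 85.62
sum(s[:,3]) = -11.080000000000013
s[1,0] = -3.76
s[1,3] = 68.85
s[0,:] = [-13.08, 28.81, 42.43, -27.39]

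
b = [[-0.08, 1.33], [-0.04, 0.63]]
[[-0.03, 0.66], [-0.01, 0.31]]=b @[[0.51, 0.01], [0.01, 0.5]]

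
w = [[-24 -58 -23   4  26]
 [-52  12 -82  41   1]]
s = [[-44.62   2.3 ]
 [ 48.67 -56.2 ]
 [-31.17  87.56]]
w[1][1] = 12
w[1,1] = 12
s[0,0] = -44.62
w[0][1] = -58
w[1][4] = 1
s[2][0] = -31.17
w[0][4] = 26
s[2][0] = -31.17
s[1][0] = 48.67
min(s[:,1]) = -56.2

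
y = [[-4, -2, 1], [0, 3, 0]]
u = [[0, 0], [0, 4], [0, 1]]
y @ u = [[0, -7], [0, 12]]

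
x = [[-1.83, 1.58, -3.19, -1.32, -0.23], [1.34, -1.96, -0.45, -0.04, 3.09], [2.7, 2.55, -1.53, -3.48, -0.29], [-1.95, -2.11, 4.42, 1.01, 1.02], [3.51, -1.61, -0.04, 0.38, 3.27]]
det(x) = 138.929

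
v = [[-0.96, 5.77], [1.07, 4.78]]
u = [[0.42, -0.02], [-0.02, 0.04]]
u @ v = [[-0.42, 2.33], [0.06, 0.08]]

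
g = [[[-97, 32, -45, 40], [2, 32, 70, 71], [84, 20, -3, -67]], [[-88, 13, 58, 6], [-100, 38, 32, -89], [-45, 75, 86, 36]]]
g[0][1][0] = 2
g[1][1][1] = 38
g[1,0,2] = 58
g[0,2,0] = 84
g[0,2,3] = -67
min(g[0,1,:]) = 2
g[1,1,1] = 38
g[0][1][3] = 71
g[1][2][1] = 75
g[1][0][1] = 13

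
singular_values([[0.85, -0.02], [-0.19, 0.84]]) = [0.95, 0.74]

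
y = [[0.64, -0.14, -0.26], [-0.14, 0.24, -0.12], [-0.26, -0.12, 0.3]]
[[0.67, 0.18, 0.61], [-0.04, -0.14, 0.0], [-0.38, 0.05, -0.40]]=y @ [[0.88, 0.74, 0.65], [0.11, 0.34, 0.00], [-0.47, 0.95, -0.76]]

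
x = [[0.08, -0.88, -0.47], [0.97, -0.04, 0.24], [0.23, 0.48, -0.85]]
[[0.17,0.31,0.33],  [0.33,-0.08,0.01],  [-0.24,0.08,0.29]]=x @ [[0.28, -0.03, 0.1], [-0.28, -0.23, -0.15], [0.2, -0.23, -0.4]]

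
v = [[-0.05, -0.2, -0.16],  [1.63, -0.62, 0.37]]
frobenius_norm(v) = 1.80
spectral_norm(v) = 1.78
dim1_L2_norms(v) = [0.26, 1.78]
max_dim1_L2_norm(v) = 1.78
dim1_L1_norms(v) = [0.41, 2.62]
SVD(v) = [[-0.01,1.00], [1.0,0.01]] @ diag([1.7827758327317718, 0.26078790276302827]) @ [[0.91, -0.35, 0.21], [-0.16, -0.78, -0.61]]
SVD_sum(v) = [[-0.01, 0.0, -0.00], [1.63, -0.62, 0.37]] + [[-0.04, -0.2, -0.16], [-0.0, -0.0, -0.00]]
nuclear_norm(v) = 2.04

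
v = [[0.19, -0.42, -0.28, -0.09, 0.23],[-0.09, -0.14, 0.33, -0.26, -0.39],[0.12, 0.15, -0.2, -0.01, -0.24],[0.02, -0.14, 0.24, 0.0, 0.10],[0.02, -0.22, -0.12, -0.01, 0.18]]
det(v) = 0.00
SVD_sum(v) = [[0.13, -0.22, -0.29, 0.06, 0.34], [-0.11, 0.18, 0.25, -0.05, -0.28], [-0.02, 0.03, 0.04, -0.01, -0.05], [-0.0, 0.00, 0.00, -0.0, -0.00], [0.07, -0.12, -0.16, 0.03, 0.19]] + [[-0.01, -0.17, 0.11, -0.09, -0.00], [-0.01, -0.29, 0.18, -0.15, -0.00], [0.01, 0.17, -0.1, 0.08, 0.00], [-0.01, -0.18, 0.11, -0.09, -0.00], [-0.0, -0.09, 0.06, -0.05, -0.0]] + [[0.05, -0.03, -0.1, -0.06, -0.11], [0.05, -0.03, -0.09, -0.06, -0.10], [0.08, -0.05, -0.16, -0.10, -0.18], [-0.05, 0.03, 0.10, 0.06, 0.11], [0.0, -0.00, -0.00, -0.00, -0.0]] + [[0.02, 0.00, 0.01, 0.00, -0.0], [-0.02, -0.00, -0.01, -0.0, 0.00], [0.05, 0.00, 0.02, 0.01, -0.0], [0.08, 0.01, 0.03, 0.02, -0.00], [-0.04, -0.00, -0.02, -0.01, 0.0]] + [[0.0,  0.0,  0.00,  -0.01,  0.00], [-0.0,  -0.00,  -0.0,  0.0,  -0.00], [-0.0,  -0.00,  -0.0,  0.01,  -0.00], [-0.0,  -0.0,  -0.0,  0.0,  -0.0], [-0.00,  -0.01,  -0.00,  0.01,  -0.01]]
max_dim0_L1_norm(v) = 1.17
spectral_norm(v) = 0.74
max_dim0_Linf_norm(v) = 0.42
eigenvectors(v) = [[(0.32+0j),0.46+0.00j,(0.07+0.65j),(0.07-0.65j),0.81+0.00j],  [(0.8+0j),(0.49+0j),-0.19+0.05j,(-0.19-0.05j),-0.43+0.00j],  [-0.35+0.00j,0.29+0.00j,0.16+0.22j,0.16-0.22j,(-0.07+0j)],  [(0.33+0j),-0.52+0.00j,0.65+0.00j,(0.65-0j),(0.18+0j)],  [(0.19+0j),(0.44+0j),(-0.2+0.05j),-0.20-0.05j,(0.35+0j)]]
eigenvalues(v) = [(-0.52+0j), (-0.11+0j), (0.07+0.1j), (0.07-0.1j), (0.52+0j)]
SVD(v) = [[-0.71, 0.4, 0.43, -0.15, -0.36], [0.59, 0.69, 0.39, 0.16, 0.02], [0.11, -0.39, 0.70, -0.46, 0.38], [0.01, 0.41, -0.42, -0.76, 0.27], [-0.38, 0.21, 0.00, 0.39, 0.81]] @ diag([0.7403026435746514, 0.5470396026192462, 0.4055063885050834, 0.11804983523992477, 0.020699622314209964]) @ [[-0.25, 0.42, 0.56, -0.12, -0.66],[-0.04, -0.78, 0.49, -0.39, -0.0],[0.30, -0.18, -0.57, -0.37, -0.65],[-0.90, -0.06, -0.35, -0.24, 0.04],[-0.19, -0.42, -0.05, 0.80, -0.38]]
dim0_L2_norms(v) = [0.24, 0.54, 0.55, 0.28, 0.55]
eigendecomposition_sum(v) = [[-0.03+0.00j, (-0.11-0j), (0.13+0j), -0.06-0.00j, 0.00+0.00j], [-0.09+0.00j, (-0.28-0j), 0.33+0.00j, -0.15-0.00j, 0.01+0.00j], [0.04-0.00j, 0.12+0.00j, (-0.14-0j), 0.06+0.00j, (-0-0j)], [(-0.04+0j), (-0.11-0j), 0.14+0.00j, -0.06-0.00j, 0.00+0.00j], [-0.02+0.00j, (-0.07-0j), (0.08+0j), -0.04-0.00j, 0.00+0.00j]] + [[(0.04-0j), (-0.01+0j), (-0.08-0j), -0.02+0.00j, -0.11-0.00j], [0.04-0.00j, (-0.02+0j), -0.08-0.00j, -0.02+0.00j, (-0.11-0j)], [0.02-0.00j, (-0.01+0j), -0.05-0.00j, -0.01+0.00j, (-0.07-0j)], [-0.04+0.00j, 0.02-0.00j, 0.09+0.00j, 0.02-0.00j, 0.12+0.00j], [(0.03-0j), (-0.01+0j), -0.08-0.00j, (-0.02+0j), (-0.1-0j)]] + [[0.07+0.04j,(0.01+0.01j),(-0.06+0.04j),(-0.07+0.01j),(-0.13-0.06j)],[-0.01+0.02j,(-0+0j),(-0.01-0.02j),(-0.01-0.02j),(0.01-0.04j)],[(0.03-0j),(0.01+0j),-0.01+0.03j,(-0.02+0.02j),(-0.06+0j)],[0.04-0.07j,(0.01-0.01j),0.03+0.06j,0.00+0.07j,-0.08+0.12j],[(-0.01+0.02j),(-0+0j),(-0.01-0.02j),(-0.01-0.02j),0.01-0.04j]] + [[0.07-0.04j,(0.01-0.01j),(-0.06-0.04j),(-0.07-0.01j),-0.13+0.06j], [(-0.01-0.02j),-0.00-0.00j,(-0.01+0.02j),-0.01+0.02j,(0.01+0.04j)], [0.03+0.00j,(0.01-0j),(-0.01-0.03j),(-0.02-0.02j),-0.06-0.00j], [0.04+0.07j,0.01+0.01j,0.03-0.06j,0.00-0.07j,(-0.08-0.12j)], [(-0.01-0.02j),-0.00-0.00j,-0.01+0.02j,(-0.01+0.02j),0.01+0.04j]] + [[(0.05+0j), (-0.31+0j), -0.21-0.00j, 0.14-0.00j, 0.59-0.00j], [-0.03-0.00j, 0.16-0.00j, 0.11+0.00j, -0.07+0.00j, (-0.31+0j)], [-0.00-0.00j, 0.03-0.00j, 0.02+0.00j, -0.01+0.00j, (-0.05+0j)], [0.01+0.00j, (-0.07+0j), (-0.05-0j), 0.03-0.00j, 0.13-0.00j], [0.02+0.00j, (-0.13+0j), (-0.09-0j), 0.06-0.00j, (0.25-0j)]]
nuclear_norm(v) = 1.83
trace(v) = 0.03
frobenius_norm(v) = 1.01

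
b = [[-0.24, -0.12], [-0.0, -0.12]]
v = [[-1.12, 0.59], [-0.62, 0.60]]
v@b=[[0.27, 0.06], [0.15, 0.0]]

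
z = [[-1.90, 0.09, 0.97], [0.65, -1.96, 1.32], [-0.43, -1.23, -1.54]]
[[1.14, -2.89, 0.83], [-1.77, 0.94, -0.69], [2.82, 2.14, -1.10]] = z @ [[-1.24, 0.97, -0.23], [-0.33, -0.83, 0.52], [-1.22, -1.0, 0.36]]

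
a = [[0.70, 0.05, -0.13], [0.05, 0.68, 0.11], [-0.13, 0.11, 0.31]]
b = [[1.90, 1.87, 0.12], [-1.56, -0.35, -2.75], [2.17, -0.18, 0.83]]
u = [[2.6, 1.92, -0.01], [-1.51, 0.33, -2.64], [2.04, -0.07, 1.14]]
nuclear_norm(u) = 7.45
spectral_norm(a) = 0.75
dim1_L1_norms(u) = [4.53, 4.48, 3.25]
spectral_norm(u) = 4.26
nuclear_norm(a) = 1.69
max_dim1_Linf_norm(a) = 0.7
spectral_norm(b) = 4.11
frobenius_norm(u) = 5.03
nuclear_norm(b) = 7.38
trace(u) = 4.07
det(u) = -6.53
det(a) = 0.13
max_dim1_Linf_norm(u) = 2.64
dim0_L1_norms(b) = [5.63, 2.4, 3.7]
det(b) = -10.11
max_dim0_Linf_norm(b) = 2.75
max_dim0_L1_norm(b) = 5.63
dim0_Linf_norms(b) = [2.17, 1.87, 2.75]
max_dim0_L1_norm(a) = 0.88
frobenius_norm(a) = 1.05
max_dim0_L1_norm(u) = 6.15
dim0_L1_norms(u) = [6.15, 2.32, 3.79]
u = b + a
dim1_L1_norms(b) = [3.89, 4.66, 3.18]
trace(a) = 1.69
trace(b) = 2.38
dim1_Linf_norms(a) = [0.7, 0.68, 0.31]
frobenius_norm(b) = 4.76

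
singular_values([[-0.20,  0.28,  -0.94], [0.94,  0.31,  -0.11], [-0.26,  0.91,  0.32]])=[1.0, 1.0, 1.0]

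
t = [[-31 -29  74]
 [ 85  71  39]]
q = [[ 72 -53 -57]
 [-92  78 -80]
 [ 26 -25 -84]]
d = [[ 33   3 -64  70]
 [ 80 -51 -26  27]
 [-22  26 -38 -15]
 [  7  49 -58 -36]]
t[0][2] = 74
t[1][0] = 85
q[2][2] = -84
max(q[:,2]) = -57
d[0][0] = 33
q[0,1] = -53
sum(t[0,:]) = 14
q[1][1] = 78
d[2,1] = 26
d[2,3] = -15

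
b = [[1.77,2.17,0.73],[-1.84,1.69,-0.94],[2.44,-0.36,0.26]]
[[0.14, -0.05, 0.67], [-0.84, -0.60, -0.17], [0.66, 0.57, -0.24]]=b@ [[0.23, 0.22, -0.16], [-0.17, -0.17, 0.17], [0.14, -0.10, 0.8]]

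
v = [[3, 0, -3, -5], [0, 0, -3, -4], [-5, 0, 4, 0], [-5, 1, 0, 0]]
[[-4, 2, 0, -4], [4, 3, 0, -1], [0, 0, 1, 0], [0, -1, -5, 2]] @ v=[[8, -4, 6, 12], [17, -1, -21, -32], [-5, 0, 4, 0], [15, 2, -17, 4]]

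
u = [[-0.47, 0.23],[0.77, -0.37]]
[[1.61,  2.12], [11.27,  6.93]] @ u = [[0.88, -0.41], [0.04, 0.03]]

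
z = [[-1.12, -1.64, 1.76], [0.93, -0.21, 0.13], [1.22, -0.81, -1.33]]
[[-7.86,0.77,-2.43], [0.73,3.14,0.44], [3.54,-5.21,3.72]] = z@[[1.42, 3.3, 0.54], [1.43, 2.86, -0.82], [-2.23, 5.20, -1.8]]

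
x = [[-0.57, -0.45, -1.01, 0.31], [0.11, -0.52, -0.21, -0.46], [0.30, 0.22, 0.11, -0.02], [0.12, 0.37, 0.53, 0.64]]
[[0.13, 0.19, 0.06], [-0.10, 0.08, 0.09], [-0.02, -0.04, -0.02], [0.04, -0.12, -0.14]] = x @[[-0.11, -0.00, -0.02], [0.13, -0.09, -0.01], [-0.1, -0.15, -0.09], [0.09, -0.01, -0.14]]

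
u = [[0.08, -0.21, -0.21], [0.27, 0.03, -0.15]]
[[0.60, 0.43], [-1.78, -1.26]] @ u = [[0.16, -0.11, -0.19], [-0.48, 0.34, 0.56]]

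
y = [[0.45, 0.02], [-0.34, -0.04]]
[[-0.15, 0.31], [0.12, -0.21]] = y@[[-0.32, 0.74], [-0.37, -0.93]]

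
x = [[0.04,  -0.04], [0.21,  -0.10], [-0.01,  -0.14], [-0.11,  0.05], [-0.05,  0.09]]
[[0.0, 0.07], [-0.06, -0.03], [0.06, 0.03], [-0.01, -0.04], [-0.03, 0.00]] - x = [[-0.04,0.11], [-0.27,0.07], [0.07,0.17], [0.10,-0.09], [0.02,-0.09]]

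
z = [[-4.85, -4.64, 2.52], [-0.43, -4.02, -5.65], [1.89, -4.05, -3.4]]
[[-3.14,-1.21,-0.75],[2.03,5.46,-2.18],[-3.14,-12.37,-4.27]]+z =[[-7.99, -5.85, 1.77], [1.6, 1.44, -7.83], [-1.25, -16.42, -7.67]]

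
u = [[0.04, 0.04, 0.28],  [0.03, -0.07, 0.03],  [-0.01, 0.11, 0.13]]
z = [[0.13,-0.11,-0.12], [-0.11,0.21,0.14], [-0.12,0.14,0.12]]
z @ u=[[0.0, -0.0, 0.02], [0.0, -0.00, -0.01], [-0.00, -0.0, -0.01]]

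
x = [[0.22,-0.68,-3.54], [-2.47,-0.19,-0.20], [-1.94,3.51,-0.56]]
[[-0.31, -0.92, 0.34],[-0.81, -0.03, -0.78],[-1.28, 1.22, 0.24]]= x @ [[0.33, -0.03, 0.31],[-0.16, 0.36, 0.22],[0.14, 0.19, -0.12]]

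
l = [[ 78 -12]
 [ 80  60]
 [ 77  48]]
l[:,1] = [-12, 60, 48]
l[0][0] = 78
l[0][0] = 78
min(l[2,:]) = 48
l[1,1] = 60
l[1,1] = 60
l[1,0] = 80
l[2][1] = 48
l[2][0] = 77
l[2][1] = 48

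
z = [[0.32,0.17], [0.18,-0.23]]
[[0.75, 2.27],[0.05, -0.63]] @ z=[[0.65,  -0.39], [-0.10,  0.15]]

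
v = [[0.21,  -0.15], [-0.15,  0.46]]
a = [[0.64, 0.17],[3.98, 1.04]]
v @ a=[[-0.46, -0.12], [1.73, 0.45]]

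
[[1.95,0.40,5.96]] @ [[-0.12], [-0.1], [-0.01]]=[[-0.33]]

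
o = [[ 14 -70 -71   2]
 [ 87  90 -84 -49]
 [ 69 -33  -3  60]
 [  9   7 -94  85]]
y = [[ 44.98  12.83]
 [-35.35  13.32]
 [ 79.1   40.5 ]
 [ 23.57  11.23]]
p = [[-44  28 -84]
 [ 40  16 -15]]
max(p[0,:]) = 28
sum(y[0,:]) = 57.809999999999995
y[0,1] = 12.83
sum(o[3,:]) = 7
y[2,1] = 40.5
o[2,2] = -3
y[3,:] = [23.57, 11.23]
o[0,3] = 2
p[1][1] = 16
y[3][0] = 23.57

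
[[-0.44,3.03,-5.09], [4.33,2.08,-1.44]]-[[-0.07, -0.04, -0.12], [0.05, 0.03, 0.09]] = [[-0.37, 3.07, -4.97],[4.28, 2.05, -1.53]]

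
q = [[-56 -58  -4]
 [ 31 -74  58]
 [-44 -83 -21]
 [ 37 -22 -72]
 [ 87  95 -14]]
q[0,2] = -4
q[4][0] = 87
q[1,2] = 58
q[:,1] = [-58, -74, -83, -22, 95]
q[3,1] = -22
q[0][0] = -56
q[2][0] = -44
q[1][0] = 31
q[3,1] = -22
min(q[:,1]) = -83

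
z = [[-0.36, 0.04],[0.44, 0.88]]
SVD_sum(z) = [[-0.07, -0.12], [0.48, 0.86]] + [[-0.29, 0.16],[-0.04, 0.02]]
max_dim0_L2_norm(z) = 0.88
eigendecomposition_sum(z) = [[-0.37,0.01],[0.13,-0.00]] + [[0.01,0.03], [0.31,0.88]]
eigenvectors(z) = [[-0.94,  -0.03], [0.33,  -1.0]]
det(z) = -0.33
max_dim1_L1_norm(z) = 1.32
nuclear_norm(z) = 1.33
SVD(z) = [[-0.14, 0.99], [0.99, 0.14]] @ diag([0.9928551948809211, 0.33680641620665186]) @ [[0.49, 0.87], [-0.87, 0.49]]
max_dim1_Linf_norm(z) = 0.88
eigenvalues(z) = [-0.37, 0.89]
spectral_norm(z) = 0.99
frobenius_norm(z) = 1.05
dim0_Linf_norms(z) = [0.44, 0.88]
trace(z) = 0.52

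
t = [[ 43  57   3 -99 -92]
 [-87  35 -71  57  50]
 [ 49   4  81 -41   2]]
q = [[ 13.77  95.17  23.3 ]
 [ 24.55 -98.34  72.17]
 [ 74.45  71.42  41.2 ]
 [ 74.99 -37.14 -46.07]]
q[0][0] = 13.77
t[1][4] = 50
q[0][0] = 13.77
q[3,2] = -46.07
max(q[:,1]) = 95.17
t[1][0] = -87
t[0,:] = [43, 57, 3, -99, -92]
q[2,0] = 74.45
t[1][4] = 50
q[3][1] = -37.14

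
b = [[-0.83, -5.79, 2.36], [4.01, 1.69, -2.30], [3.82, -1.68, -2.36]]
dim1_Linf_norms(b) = [5.79, 4.01, 3.82]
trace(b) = -1.50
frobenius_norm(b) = 9.33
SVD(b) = [[-0.72, -0.60, -0.36],[0.62, -0.31, -0.72],[0.32, -0.74, 0.59]] @ diag([7.430165420381527, 5.595951765066096, 0.6864150849305372]) @ [[0.58, 0.63, -0.52], [-0.64, 0.74, 0.19], [-0.51, -0.22, -0.83]]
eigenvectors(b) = [[-0.08+0.00j, -0.66+0.00j, (-0.66-0j)],[-0.40+0.00j, -0.05+0.47j, -0.05-0.47j],[-0.91+0.00j, (-0.52+0.28j), -0.52-0.28j]]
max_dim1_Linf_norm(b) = 5.79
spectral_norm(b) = 7.43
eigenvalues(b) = [(-2.75+0j), (0.63+3.16j), (0.63-3.16j)]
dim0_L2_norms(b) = [5.6, 6.26, 4.05]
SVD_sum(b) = [[-3.09, -3.36, 2.79], [2.64, 2.88, -2.38], [1.37, 1.50, -1.24]] + [[2.13, -2.48, -0.63], [1.12, -1.30, -0.33], [2.65, -3.08, -0.78]] + [[0.12,0.05,0.2], [0.25,0.11,0.41], [-0.21,-0.09,-0.34]]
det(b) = -28.54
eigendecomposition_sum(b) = [[(0.27+0j), (0.22-0j), (-0.36+0j)], [1.33+0.00j, (1.06-0j), -1.79+0.00j], [3.05+0.00j, (2.43-0j), (-4.09+0j)]] + [[-0.55+1.91j, -3.00+0.73j, (1.36-0.49j)], [(1.34+0.53j), (0.31+2.21j), (-0.26-1.01j)], [0.38+1.74j, (-2.06+1.86j), 0.86-0.97j]] + [[-0.55-1.91j, -3.00-0.73j, 1.36+0.49j],[1.34-0.53j, 0.31-2.21j, (-0.26+1.01j)],[(0.38-1.74j), -2.06-1.86j, 0.86+0.97j]]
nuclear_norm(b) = 13.71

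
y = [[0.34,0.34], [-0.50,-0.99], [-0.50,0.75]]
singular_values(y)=[1.31, 0.75]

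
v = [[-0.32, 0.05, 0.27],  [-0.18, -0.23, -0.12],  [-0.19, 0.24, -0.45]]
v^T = [[-0.32, -0.18, -0.19], [0.05, -0.23, 0.24], [0.27, -0.12, -0.45]]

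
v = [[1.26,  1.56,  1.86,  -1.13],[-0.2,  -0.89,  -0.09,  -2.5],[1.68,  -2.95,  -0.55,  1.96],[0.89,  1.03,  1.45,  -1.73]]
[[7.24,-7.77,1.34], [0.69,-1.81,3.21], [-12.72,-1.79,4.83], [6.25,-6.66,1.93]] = v@[[-1.44, -2.65, 0.55],[2.36, 0.09, -2.07],[2.23, -1.87, 1.69],[-1.08, 0.97, -0.65]]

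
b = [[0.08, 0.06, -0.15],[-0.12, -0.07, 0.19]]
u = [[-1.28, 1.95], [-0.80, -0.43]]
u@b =[[-0.34,-0.21,0.56], [-0.01,-0.02,0.04]]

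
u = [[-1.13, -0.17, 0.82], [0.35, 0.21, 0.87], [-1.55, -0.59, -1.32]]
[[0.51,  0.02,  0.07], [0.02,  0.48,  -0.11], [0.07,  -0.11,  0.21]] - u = [[1.64, 0.19, -0.75], [-0.33, 0.27, -0.98], [1.62, 0.48, 1.53]]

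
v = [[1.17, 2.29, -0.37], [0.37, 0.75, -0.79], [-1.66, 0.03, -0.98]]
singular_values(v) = [2.85, 1.86, 0.48]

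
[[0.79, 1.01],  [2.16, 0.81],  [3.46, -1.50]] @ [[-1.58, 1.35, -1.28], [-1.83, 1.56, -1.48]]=[[-3.1, 2.64, -2.51], [-4.9, 4.18, -3.96], [-2.72, 2.33, -2.21]]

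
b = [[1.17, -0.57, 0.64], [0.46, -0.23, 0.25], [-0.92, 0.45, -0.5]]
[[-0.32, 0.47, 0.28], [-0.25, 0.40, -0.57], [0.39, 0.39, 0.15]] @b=[[-0.42, 0.20, -0.23], [0.42, -0.21, 0.22], [0.5, -0.24, 0.27]]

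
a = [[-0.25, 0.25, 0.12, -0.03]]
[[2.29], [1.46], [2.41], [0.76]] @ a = [[-0.57,0.57,0.27,-0.07], [-0.36,0.36,0.18,-0.04], [-0.60,0.6,0.29,-0.07], [-0.19,0.19,0.09,-0.02]]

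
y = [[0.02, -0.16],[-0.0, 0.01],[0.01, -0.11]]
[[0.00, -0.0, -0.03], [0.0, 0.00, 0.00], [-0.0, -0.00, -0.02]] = y@[[0.09, 0.14, -0.18], [0.01, 0.03, 0.15]]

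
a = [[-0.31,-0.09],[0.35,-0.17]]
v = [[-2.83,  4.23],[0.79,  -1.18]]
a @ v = [[0.81,-1.21], [-1.12,1.68]]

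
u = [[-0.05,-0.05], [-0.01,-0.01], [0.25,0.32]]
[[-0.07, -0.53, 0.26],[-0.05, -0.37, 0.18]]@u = [[0.07, 0.09], [0.05, 0.06]]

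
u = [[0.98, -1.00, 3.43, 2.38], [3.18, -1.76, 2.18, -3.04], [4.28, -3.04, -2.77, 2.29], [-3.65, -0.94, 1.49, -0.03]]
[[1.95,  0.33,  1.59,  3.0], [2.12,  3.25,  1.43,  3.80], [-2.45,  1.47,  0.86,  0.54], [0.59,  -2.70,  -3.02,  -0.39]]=u @ [[0.09, 0.75, 0.78, 0.47], [0.15, 0.21, 0.67, -0.25], [0.71, 0.15, 0.31, 0.73], [-0.18, -0.30, 0.18, -0.09]]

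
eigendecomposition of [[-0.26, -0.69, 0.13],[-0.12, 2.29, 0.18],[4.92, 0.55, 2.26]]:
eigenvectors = [[(0.49+0j), 0.02+0.10j, (0.02-0.1j)], [0.07+0.00j, 0.16-0.42j, 0.16+0.42j], [-0.87+0.00j, 0.89+0.00j, (0.89-0j)]]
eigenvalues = [(-0.59+0j), (2.44+0.32j), (2.44-0.32j)]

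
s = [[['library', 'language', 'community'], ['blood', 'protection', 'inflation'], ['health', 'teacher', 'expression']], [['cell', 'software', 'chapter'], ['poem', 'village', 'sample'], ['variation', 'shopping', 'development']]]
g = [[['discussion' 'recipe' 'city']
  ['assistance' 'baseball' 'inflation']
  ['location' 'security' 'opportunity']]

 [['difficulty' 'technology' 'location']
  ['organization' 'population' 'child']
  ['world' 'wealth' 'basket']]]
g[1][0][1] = 'technology'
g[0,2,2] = 'opportunity'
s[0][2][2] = 'expression'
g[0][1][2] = 'inflation'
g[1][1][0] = 'organization'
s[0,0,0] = 'library'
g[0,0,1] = 'recipe'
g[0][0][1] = 'recipe'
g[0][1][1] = 'baseball'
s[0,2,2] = 'expression'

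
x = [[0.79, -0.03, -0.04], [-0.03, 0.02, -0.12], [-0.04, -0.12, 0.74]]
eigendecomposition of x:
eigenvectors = [[0.05,0.84,0.54],[0.99,0.05,-0.16],[0.16,-0.54,0.83]]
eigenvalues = [-0.0, 0.81, 0.74]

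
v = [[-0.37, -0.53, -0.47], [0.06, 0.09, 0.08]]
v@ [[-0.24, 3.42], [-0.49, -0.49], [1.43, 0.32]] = [[-0.32,-1.16],[0.06,0.19]]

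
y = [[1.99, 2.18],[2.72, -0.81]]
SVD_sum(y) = [[2.44,0.78], [2.23,0.72]] + [[-0.45, 1.4], [0.49, -1.53]]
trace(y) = 1.18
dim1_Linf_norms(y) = [2.18, 2.72]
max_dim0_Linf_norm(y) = 2.72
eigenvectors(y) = [[0.84, -0.46], [0.54, 0.89]]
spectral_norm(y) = 3.47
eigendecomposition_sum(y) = [[2.55, 1.32], [1.65, 0.85]] + [[-0.56, 0.86],[1.07, -1.66]]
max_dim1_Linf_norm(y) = 2.72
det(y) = -7.54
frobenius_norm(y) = 4.09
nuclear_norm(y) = 5.64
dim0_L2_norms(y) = [3.37, 2.33]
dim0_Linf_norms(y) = [2.72, 2.18]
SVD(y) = [[-0.74, -0.67], [-0.67, 0.74]] @ diag([3.4706353398048266, 2.1729450840041586]) @ [[-0.95,  -0.31],  [0.31,  -0.95]]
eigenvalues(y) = [3.4, -2.22]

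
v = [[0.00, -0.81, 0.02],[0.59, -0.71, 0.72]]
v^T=[[0.00, 0.59],  [-0.81, -0.71],  [0.02, 0.72]]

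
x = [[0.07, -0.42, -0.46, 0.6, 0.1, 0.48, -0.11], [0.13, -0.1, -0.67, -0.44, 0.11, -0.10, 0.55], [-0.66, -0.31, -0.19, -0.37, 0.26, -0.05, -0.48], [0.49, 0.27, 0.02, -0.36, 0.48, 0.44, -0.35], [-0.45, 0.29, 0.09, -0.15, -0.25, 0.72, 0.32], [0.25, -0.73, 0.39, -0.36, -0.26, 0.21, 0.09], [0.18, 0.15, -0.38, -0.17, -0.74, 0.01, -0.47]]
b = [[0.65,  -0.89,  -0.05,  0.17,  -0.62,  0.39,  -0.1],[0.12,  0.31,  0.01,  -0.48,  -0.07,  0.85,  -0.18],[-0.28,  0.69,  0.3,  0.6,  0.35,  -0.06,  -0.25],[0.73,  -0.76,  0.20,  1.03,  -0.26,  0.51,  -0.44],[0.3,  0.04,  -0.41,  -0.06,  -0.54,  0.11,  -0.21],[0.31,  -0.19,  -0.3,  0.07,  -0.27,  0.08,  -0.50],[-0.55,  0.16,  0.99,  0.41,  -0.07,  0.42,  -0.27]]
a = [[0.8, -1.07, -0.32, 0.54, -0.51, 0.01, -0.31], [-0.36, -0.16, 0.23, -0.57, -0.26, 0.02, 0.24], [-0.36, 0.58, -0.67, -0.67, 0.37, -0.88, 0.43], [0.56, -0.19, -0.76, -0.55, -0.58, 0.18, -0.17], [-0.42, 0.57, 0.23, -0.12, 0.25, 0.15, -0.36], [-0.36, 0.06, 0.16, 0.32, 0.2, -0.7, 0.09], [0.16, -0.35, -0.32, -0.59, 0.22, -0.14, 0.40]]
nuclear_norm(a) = 6.63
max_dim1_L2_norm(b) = 1.65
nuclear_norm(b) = 6.64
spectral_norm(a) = 2.15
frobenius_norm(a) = 3.11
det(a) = 0.02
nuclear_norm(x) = 6.99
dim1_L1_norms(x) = [2.24, 2.1, 2.32, 2.41, 2.27, 2.29, 2.1]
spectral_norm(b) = 2.14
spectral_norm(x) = 1.01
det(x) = -0.99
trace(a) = -0.63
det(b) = -0.02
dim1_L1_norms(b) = [2.87, 2.02, 2.53, 3.93, 1.67, 1.72, 2.87]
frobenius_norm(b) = 3.12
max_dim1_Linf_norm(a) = 1.07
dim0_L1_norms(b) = [2.94, 3.04, 2.26, 2.82, 2.18, 2.42, 1.95]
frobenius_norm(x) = 2.64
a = x @ b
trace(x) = -1.09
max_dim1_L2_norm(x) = 1.0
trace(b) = 1.56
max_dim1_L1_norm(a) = 3.96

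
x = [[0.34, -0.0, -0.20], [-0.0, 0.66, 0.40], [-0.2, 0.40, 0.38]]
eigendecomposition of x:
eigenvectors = [[-0.46,-0.87,0.19],[0.47,-0.42,-0.78],[-0.76,0.27,-0.60]]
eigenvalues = [0.01, 0.4, 0.97]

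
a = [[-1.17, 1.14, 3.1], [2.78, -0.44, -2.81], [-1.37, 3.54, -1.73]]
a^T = [[-1.17, 2.78, -1.37], [1.14, -0.44, 3.54], [3.10, -2.81, -1.73]]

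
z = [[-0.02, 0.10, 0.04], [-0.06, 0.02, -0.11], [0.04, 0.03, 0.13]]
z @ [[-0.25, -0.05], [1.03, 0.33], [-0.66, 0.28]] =[[0.08,0.05],[0.11,-0.02],[-0.06,0.04]]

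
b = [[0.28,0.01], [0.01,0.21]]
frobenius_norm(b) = 0.35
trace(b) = 0.49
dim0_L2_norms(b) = [0.28, 0.21]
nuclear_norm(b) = 0.49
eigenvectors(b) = [[0.99, -0.14],[0.14, 0.99]]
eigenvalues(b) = [0.28, 0.21]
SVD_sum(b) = [[0.28, 0.04], [0.04, 0.01]] + [[0.00, -0.03], [-0.03, 0.20]]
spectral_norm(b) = 0.28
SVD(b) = [[-0.99, -0.14], [-0.14, 0.99]] @ diag([0.2814005494464026, 0.2085994505535974]) @ [[-0.99, -0.14], [-0.14, 0.99]]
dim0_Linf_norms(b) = [0.28, 0.21]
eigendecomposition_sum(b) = [[0.28, 0.04], [0.04, 0.01]] + [[0.0, -0.03], [-0.03, 0.2]]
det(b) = 0.06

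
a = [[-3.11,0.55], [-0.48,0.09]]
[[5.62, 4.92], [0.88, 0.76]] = a @ [[-1.54, -1.68], [1.51, -0.55]]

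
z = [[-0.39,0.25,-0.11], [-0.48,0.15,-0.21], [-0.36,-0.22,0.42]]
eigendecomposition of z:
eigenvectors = [[(-0.32+0.33j),  (-0.32-0.33j),  -0.18+0.00j],[-0.75+0.00j,  -0.75-0.00j,  -0.27+0.00j],[(-0.47+0.03j),  -0.47-0.03j,  0.94+0.00j]]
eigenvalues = [(-0.19+0.22j), (-0.19-0.22j), (0.55+0j)]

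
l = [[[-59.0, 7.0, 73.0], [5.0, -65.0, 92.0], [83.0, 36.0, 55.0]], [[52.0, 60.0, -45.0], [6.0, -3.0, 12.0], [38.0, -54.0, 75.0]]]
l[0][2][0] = 83.0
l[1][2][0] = 38.0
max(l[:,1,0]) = 6.0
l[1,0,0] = 52.0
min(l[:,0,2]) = -45.0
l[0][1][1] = -65.0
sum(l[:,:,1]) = -19.0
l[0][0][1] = 7.0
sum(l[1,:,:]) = 141.0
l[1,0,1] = 60.0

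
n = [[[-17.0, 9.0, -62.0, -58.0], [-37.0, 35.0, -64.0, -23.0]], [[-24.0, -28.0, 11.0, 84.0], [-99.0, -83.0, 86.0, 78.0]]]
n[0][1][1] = 35.0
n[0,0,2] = -62.0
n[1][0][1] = -28.0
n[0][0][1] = 9.0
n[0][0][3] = -58.0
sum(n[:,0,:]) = -85.0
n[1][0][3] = 84.0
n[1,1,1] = -83.0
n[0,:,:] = [[-17.0, 9.0, -62.0, -58.0], [-37.0, 35.0, -64.0, -23.0]]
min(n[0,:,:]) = -64.0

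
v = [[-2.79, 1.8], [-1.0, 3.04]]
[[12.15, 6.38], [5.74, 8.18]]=v @ [[-3.98, -0.7], [0.58, 2.46]]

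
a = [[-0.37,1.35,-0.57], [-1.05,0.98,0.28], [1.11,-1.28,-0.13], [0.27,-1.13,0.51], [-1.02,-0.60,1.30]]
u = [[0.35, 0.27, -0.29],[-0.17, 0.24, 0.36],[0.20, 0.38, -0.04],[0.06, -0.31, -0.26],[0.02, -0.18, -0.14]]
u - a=[[0.72, -1.08, 0.28],[0.88, -0.74, 0.08],[-0.91, 1.66, 0.09],[-0.21, 0.82, -0.77],[1.04, 0.42, -1.44]]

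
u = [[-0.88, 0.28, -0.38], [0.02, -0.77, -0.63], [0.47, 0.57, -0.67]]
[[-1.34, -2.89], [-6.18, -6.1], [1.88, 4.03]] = u @ [[1.89, 4.28],[5.47, 6.19],[3.18, 2.26]]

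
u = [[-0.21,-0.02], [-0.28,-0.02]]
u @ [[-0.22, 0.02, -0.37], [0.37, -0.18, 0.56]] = [[0.04,-0.0,0.07],[0.05,-0.00,0.09]]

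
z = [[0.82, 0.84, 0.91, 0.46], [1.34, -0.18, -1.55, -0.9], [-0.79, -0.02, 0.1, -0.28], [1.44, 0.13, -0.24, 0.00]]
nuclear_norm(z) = 4.99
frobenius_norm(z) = 3.21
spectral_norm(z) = 2.57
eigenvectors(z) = [[-0.48+0.00j, (-0.39+0j), -0.14+0.19j, -0.14-0.19j], [-0.47+0.00j, 0.80+0.00j, (0.39-0.36j), 0.39+0.36j], [0.42+0.00j, -0.16+0.00j, -0.59+0.00j, -0.59-0.00j], [(-0.6+0j), (0.42+0j), (0.51+0.26j), (0.51-0.26j)]]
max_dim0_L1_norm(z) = 4.39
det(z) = -0.23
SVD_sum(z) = [[-0.03, 0.0, 0.02, 0.01], [1.69, -0.08, -1.23, -0.59], [-0.46, 0.02, 0.34, 0.16], [0.97, -0.05, -0.71, -0.34]] + [[0.89, 0.66, 0.89, 0.59], [-0.32, -0.23, -0.32, -0.21], [-0.30, -0.22, -0.30, -0.20], [0.43, 0.32, 0.43, 0.29]] + [[-0.04, 0.17, 0.02, -0.16], [-0.03, 0.12, 0.01, -0.11], [-0.05, 0.22, 0.02, -0.2], [0.02, -0.1, -0.01, 0.10]] + [[-0.0, 0.01, -0.01, 0.01],  [-0.01, 0.01, -0.02, 0.01],  [0.01, -0.04, 0.04, -0.04],  [0.02, -0.04, 0.05, -0.04]]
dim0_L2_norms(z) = [2.27, 0.87, 1.82, 1.05]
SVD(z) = [[0.01, 0.82, -0.52, -0.22], [-0.84, -0.29, -0.38, -0.24], [0.23, -0.28, -0.69, 0.63], [-0.49, 0.4, 0.32, 0.71]] @ diag([2.5745064421367316, 1.8671383998524311, 0.43898885080328753, 0.11045163676186386]) @ [[-0.78, 0.04, 0.57, 0.27],[0.58, 0.43, 0.58, 0.39],[0.15, -0.72, -0.07, 0.67],[0.2, -0.55, 0.58, -0.57]]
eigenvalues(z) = [(1.42+0j), (-1.01+0j), (0.16+0.37j), (0.16-0.37j)]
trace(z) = 0.74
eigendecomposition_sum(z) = [[(1.01+0j), (0.52-0j), (0.08-0j), -0.02+0.00j], [(0.99+0j), (0.52-0j), (0.08-0j), -0.02+0.00j], [(-0.88-0j), -0.46+0.00j, -0.07+0.00j, (0.02-0j)], [(1.26+0j), (0.66-0j), (0.1-0j), -0.03+0.00j]] + [[-0.28+0.00j, 0.22+0.00j, (0.65-0j), 0.51-0.00j], [(0.57-0j), (-0.45-0j), (-1.32+0j), -1.03+0.00j], [-0.11+0.00j, 0.09+0.00j, 0.26-0.00j, 0.21-0.00j], [(0.3-0j), -0.24-0.00j, -0.70+0.00j, (-0.54+0j)]] + [[0.05-0.02j,0.05-0.05j,0.09+0.09j,-0.01+0.12j], [-0.11+0.02j,-0.12+0.10j,(-0.16-0.23j),(0.07-0.25j)], [(0.1+0.07j),(0.18+0.01j),-0.05+0.31j,(-0.25+0.15j)], [(-0.06-0.1j),-0.14-0.09j,(0.18-0.25j),0.29-0.02j]] + [[(0.05+0.02j), 0.05+0.05j, (0.09-0.09j), -0.01-0.12j], [-0.11-0.02j, (-0.12-0.1j), -0.16+0.23j, 0.07+0.25j], [0.10-0.07j, 0.18-0.01j, -0.05-0.31j, -0.25-0.15j], [(-0.06+0.1j), -0.14+0.09j, (0.18+0.25j), 0.29+0.02j]]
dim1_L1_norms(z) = [3.03, 3.97, 1.19, 1.81]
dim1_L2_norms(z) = [1.55, 2.25, 0.84, 1.47]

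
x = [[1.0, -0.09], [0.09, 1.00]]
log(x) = [[0.0, -0.09],[0.09, 0.0]]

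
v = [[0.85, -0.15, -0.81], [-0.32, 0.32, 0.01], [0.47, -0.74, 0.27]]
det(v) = -0.00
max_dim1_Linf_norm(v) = 0.85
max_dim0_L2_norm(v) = 1.02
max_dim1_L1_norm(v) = 1.81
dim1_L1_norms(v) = [1.81, 0.65, 1.48]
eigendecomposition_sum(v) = [[(0.43+0.17j), -0.07-0.41j, -0.40+0.25j], [-0.16+0.11j, 0.16+0.07j, (0.01-0.2j)], [0.24-0.33j, (-0.37-0.02j), 0.14+0.40j]] + [[(0.43-0.17j), (-0.07+0.41j), -0.40-0.25j], [-0.16-0.11j, (0.16-0.07j), (0.01+0.2j)], [(0.24+0.33j), -0.37+0.02j, (0.14-0.4j)]] + [[(-0+0j),-0.00+0.00j,(-0-0j)], [(-0+0j),-0.00+0.00j,-0.00-0.00j], [(-0+0j),-0.00+0.00j,-0.00-0.00j]]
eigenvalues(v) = [(0.72+0.64j), (0.72-0.64j), (-0+0j)]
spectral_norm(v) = 1.29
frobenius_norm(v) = 1.56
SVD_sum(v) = [[0.86, -0.46, -0.48],[-0.31, 0.17, 0.17],[0.45, -0.24, -0.25]] + [[-0.01,0.31,-0.33], [-0.01,0.15,-0.16], [0.02,-0.50,0.52]] + [[-0.00, -0.00, -0.00],  [-0.00, -0.00, -0.00],  [-0.0, -0.00, -0.00]]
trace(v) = 1.44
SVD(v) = [[-0.85, -0.52, 0.14],  [0.3, -0.25, 0.92],  [-0.44, 0.82, 0.37]] @ diag([1.2925145801299998, 0.8813593052807117, 0.0034402247704646005]) @ [[-0.79, 0.42, 0.44], [0.03, -0.69, 0.72], [-0.61, -0.58, -0.53]]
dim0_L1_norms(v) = [1.64, 1.21, 1.09]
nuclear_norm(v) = 2.18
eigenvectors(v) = [[-0.72+0.00j, (-0.72-0j), 0.61+0.00j], [(0.17-0.25j), 0.17+0.25j, 0.59+0.00j], [-0.14+0.61j, -0.14-0.61j, 0.53+0.00j]]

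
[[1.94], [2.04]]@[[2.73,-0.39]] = [[5.3,-0.76], [5.57,-0.8]]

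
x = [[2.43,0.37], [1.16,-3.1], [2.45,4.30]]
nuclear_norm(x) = 8.77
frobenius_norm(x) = 6.44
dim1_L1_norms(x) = [2.8, 4.26, 6.75]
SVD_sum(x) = [[0.51,  1.19], [-0.94,  -2.20], [1.93,  4.52]] + [[1.92, -0.82], [2.10, -0.90], [0.52, -0.22]]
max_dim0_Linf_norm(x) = 4.3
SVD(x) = [[0.23, 0.66], [-0.43, 0.73], [0.87, 0.18]] @ diag([5.620293171676359, 3.1467768691802886]) @ [[0.39,0.92], [0.92,-0.39]]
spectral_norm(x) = 5.62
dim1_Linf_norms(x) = [2.43, 3.1, 4.3]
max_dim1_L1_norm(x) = 6.75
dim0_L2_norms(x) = [3.64, 5.31]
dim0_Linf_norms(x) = [2.45, 4.3]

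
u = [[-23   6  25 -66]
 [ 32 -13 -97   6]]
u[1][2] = -97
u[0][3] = -66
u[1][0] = 32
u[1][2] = -97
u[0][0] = -23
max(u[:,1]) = 6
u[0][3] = -66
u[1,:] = [32, -13, -97, 6]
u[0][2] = 25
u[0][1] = 6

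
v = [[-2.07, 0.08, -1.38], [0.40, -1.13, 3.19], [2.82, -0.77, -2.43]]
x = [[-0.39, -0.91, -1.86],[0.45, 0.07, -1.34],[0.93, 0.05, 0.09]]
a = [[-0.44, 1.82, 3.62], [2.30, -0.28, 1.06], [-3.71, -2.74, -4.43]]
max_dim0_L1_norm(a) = 9.11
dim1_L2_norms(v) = [2.49, 3.41, 3.8]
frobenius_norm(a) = 8.00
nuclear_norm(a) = 11.13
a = v @ x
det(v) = -13.94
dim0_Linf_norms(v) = [2.82, 1.13, 3.19]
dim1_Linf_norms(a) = [3.62, 2.3, 4.43]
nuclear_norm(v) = 8.79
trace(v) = -5.63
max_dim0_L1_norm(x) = 3.29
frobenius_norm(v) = 5.68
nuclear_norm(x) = 4.00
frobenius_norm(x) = 2.71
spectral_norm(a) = 7.39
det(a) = -17.01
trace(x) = -0.23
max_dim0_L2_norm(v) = 4.24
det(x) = 1.22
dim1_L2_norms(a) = [4.08, 2.55, 6.4]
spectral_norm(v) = 4.37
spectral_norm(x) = 2.41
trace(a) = -5.15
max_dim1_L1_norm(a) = 10.88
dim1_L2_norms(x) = [2.11, 1.42, 0.94]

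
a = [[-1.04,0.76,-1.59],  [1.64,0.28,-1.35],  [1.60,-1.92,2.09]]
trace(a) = 1.33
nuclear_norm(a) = 6.39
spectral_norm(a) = 3.83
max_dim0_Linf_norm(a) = 2.09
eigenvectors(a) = [[-0.04+0.34j, -0.04-0.34j, (-0.4+0j)], [(0.76+0j), 0.76-0.00j, (-0.61+0j)], [0.55-0.04j, (0.55+0.04j), (0.69+0j)]]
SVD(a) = [[-0.52, 0.02, 0.85], [-0.10, -0.99, -0.04], [0.85, -0.10, 0.52]] @ diag([3.833635325012827, 2.122298128733744, 0.4374823968882011]) @ [[0.45,-0.53,0.71], [-0.85,-0.03,0.52], [-0.25,-0.84,-0.47]]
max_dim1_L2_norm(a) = 3.26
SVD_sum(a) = [[-0.91, 1.08, -1.43], [-0.17, 0.20, -0.26], [1.47, -1.73, 2.31]] + [[-0.03,  -0.0,  0.02], [1.8,  0.07,  -1.1], [0.18,  0.01,  -0.11]] + [[-0.09,-0.31,-0.18], [0.00,0.01,0.01], [-0.06,-0.19,-0.11]]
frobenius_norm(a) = 4.40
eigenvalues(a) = [(-0.77+0.81j), (-0.77-0.81j), (2.87+0j)]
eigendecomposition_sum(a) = [[(-0.46+0.36j), -0.2j, (-0.26+0.03j)], [(0.91+0.92j), (-0.44+0.04j), 0.14+0.57j], [0.70+0.61j, (-0.31+0.05j), 0.13+0.40j]] + [[(-0.46-0.36j), 0.00+0.20j, (-0.26-0.03j)], [0.91-0.92j, (-0.44-0.04j), (0.14-0.57j)], [(0.7-0.61j), (-0.31-0.05j), (0.13-0.4j)]] + [[(-0.12-0j), 0.75+0.00j, (-1.06-0j)], [(-0.18-0j), 1.15+0.00j, -1.63-0.00j], [(0.21+0j), (-1.3-0j), 1.83+0.00j]]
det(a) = 3.56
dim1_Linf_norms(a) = [1.59, 1.64, 2.09]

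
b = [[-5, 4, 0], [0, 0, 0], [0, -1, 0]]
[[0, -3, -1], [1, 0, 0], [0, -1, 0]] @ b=[[0, 1, 0], [-5, 4, 0], [0, 0, 0]]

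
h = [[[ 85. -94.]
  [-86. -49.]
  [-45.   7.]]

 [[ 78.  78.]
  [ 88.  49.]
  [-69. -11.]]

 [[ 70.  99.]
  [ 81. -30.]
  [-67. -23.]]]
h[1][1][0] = 88.0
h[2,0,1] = 99.0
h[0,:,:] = [[85.0, -94.0], [-86.0, -49.0], [-45.0, 7.0]]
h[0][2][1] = 7.0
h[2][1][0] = 81.0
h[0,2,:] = [-45.0, 7.0]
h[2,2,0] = -67.0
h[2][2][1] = -23.0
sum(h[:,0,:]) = 316.0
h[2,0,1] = 99.0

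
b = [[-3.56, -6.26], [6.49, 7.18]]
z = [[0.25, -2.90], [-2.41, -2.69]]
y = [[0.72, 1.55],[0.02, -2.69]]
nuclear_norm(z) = 6.07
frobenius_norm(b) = 12.06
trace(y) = -1.97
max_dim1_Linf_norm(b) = 7.18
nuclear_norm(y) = 3.75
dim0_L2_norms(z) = [2.42, 3.96]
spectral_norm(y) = 3.12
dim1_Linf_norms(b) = [6.26, 7.18]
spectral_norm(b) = 12.00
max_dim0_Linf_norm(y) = 2.69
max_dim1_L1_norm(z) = 5.1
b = y @ z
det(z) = -7.66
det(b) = 15.07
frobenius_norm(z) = 4.64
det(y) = -1.97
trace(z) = -2.44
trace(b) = 3.62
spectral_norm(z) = 4.28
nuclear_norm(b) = 13.25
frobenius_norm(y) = 3.19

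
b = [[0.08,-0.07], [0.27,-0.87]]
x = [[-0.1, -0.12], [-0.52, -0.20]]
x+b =[[-0.02, -0.19], [-0.25, -1.07]]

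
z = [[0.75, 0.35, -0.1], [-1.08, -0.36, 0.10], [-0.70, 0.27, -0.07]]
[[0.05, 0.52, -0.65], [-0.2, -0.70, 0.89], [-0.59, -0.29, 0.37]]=z@[[0.49, 0.54, -0.69], [-0.84, 0.09, -0.53], [0.23, -0.84, -0.5]]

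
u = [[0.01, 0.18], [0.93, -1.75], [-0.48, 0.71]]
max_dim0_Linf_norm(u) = 1.75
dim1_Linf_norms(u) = [0.18, 1.75, 0.71]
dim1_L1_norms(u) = [0.19, 2.68, 1.19]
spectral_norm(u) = 2.16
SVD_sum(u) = [[-0.07, 0.13], [0.95, -1.74], [-0.41, 0.75]] + [[0.08, 0.05], [-0.02, -0.01], [-0.07, -0.04]]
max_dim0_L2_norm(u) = 1.9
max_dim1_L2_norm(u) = 1.98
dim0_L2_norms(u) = [1.05, 1.9]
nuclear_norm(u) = 2.29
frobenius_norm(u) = 2.17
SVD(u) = [[0.07,0.75], [-0.92,-0.21], [0.39,-0.62]] @ diag([2.162942689966941, 0.12680268103858322]) @ [[-0.48, 0.88], [0.88, 0.48]]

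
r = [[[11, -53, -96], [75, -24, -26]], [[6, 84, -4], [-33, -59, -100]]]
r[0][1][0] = 75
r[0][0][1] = -53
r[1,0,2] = -4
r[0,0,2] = -96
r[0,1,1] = -24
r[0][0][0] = 11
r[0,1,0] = 75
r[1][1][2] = -100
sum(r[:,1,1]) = -83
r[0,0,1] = -53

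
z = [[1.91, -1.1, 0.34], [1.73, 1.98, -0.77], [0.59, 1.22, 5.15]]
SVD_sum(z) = [[0.04, 0.07, 0.33], [-0.02, -0.02, -0.12], [0.67, 1.10, 5.17]] + [[0.66, 0.46, -0.18], [2.12, 1.50, -0.59], [0.01, 0.0, -0.00]] + [[1.21, -1.64, 0.19], [-0.37, 0.51, -0.06], [-0.09, 0.12, -0.01]]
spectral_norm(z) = 5.34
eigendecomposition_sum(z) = [[0.82+0.89j, -0.66+0.77j, -0.24-0.02j], [1.00-1.19j, (1.1+0.72j), 0.01+0.31j], [-0.55+0.03j, -0.08-0.46j, (0.08-0.08j)]] + [[(0.82-0.89j), -0.66-0.77j, (-0.24+0.02j)], [(1+1.19j), (1.1-0.72j), (0.01-0.31j)], [-0.55-0.03j, -0.08+0.46j, (0.08+0.08j)]] + [[0.28+0.00j, (0.23+0j), 0.82+0.00j], [-0.27-0.00j, (-0.22-0j), (-0.79-0j)], [1.69+0.00j, (1.38+0j), 4.99+0.00j]]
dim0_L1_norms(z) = [4.23, 4.3, 6.26]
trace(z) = 9.04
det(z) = 31.89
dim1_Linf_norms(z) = [1.91, 1.98, 5.15]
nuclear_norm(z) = 10.27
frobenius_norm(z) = 6.39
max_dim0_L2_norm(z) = 5.22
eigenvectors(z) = [[-0.08+0.58j,(-0.08-0.58j),0.16+0.00j], [(0.76+0j),0.76-0.00j,(-0.15+0j)], [-0.18-0.20j,(-0.18+0.2j),(0.98+0j)]]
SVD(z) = [[-0.06, 0.3, 0.95], [0.02, 0.96, -0.30], [-1.0, 0.00, -0.07]] @ diag([5.3357354060625095, 2.788016686437625, 2.1437795205282466]) @ [[-0.13, -0.21, -0.97],[0.8, 0.56, -0.22],[0.59, -0.80, 0.09]]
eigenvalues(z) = [(1.99+1.53j), (1.99-1.53j), (5.05+0j)]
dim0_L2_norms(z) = [2.64, 2.57, 5.22]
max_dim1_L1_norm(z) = 6.96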